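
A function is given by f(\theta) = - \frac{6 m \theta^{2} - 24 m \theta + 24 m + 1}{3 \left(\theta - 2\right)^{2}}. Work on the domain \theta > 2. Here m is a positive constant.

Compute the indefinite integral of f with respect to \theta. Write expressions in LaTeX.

F(\theta) = \frac{- 6 m \theta \left(\theta - 2\right) + 1}{3 \left(\theta - 2\right)} + C

A candidate is checked by its d/d\theta: the result must match f(\theta).
Check: d/d\theta[\frac{- 6 m \theta \left(\theta - 2\right) + 1}{3 \left(\theta - 2\right)}] = \frac{- 6 m \theta^{2} + 24 m \theta - 24 m - 1}{3 \theta^{2} - 12 \theta + 12}, which equals f(\theta).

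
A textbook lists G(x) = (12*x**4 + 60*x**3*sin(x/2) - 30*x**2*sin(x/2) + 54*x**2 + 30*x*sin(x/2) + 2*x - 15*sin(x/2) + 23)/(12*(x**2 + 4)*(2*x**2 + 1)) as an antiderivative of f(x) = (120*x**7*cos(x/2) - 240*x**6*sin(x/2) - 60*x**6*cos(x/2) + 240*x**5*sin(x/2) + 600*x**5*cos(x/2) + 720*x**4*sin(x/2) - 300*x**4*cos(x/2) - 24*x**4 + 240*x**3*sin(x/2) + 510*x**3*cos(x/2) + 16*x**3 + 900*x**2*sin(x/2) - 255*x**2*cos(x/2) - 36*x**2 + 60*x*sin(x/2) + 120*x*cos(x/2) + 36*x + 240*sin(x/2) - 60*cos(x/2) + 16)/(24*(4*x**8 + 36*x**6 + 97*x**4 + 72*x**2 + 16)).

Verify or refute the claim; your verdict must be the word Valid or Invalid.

d/dx[G] = (120*x**7*cos(x/2) - 240*x**6*sin(x/2) - 60*x**6*cos(x/2) + 240*x**5*sin(x/2) + 600*x**5*cos(x/2) + 720*x**4*sin(x/2) - 300*x**4*cos(x/2) - 24*x**4 + 240*x**3*sin(x/2) + 510*x**3*cos(x/2) + 16*x**3 + 900*x**2*sin(x/2) - 255*x**2*cos(x/2) - 36*x**2 + 60*x*sin(x/2) + 120*x*cos(x/2) + 36*x + 240*sin(x/2) - 60*cos(x/2) + 16)/(96*x**8 + 864*x**6 + 2328*x**4 + 1728*x**2 + 384)
This equals f(x) exactly, so the claim holds.

Valid. The derivative of G reproduces f.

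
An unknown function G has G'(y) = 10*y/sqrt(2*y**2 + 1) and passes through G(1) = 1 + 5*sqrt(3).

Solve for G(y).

G(y) = 5*sqrt(2*y**2 + 1) + 1

The substitution u = 2*y**2 + 1 works: G'(y) is exactly (dG/du)*(du/dy) for that inner function.
A general antiderivative is 5*sqrt(2*y**2 + 1) + C.
The condition gives C = 1 + 5*sqrt(3) - (5*sqrt(3)) = 1.
So G(y) = 5*sqrt(2*y**2 + 1) + 1.
Check: d/dy[5*sqrt(2*y**2 + 1) + 1] = 10*y/sqrt(2*y**2 + 1) = G'(y).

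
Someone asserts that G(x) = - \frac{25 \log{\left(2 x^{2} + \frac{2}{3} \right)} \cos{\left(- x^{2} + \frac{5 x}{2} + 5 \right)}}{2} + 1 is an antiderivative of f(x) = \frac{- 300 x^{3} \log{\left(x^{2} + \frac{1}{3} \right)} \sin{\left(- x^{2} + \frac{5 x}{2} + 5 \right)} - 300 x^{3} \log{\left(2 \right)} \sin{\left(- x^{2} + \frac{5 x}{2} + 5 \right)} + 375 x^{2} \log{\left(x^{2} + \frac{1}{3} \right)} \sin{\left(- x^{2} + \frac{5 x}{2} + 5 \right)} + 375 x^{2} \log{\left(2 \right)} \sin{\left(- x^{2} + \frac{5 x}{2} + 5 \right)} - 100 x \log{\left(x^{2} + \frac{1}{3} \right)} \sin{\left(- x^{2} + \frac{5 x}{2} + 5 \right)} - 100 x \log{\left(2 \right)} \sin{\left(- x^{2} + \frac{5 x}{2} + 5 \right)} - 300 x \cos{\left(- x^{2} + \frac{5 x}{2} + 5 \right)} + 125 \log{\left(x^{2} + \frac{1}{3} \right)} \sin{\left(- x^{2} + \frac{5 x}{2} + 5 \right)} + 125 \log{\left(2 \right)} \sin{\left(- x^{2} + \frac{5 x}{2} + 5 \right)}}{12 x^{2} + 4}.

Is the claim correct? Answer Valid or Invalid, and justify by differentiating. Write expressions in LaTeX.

Valid. The derivative of G reproduces f.

d/dx[G] = \frac{- 300 x^{3} \log{\left(x^{2} + \frac{1}{3} \right)} \sin{\left(- x^{2} + \frac{5 x}{2} + 5 \right)} - 300 x^{3} \log{\left(2 \right)} \sin{\left(- x^{2} + \frac{5 x}{2} + 5 \right)} + 375 x^{2} \log{\left(x^{2} + \frac{1}{3} \right)} \sin{\left(- x^{2} + \frac{5 x}{2} + 5 \right)} + 375 x^{2} \log{\left(2 \right)} \sin{\left(- x^{2} + \frac{5 x}{2} + 5 \right)} - 100 x \log{\left(x^{2} + \frac{1}{3} \right)} \sin{\left(- x^{2} + \frac{5 x}{2} + 5 \right)} - 100 x \log{\left(2 \right)} \sin{\left(- x^{2} + \frac{5 x}{2} + 5 \right)} - 300 x \cos{\left(- x^{2} + \frac{5 x}{2} + 5 \right)} + 125 \log{\left(x^{2} + \frac{1}{3} \right)} \sin{\left(- x^{2} + \frac{5 x}{2} + 5 \right)} + 125 \log{\left(2 \right)} \sin{\left(- x^{2} + \frac{5 x}{2} + 5 \right)}}{12 x^{2} + 4}
This equals f(x) exactly, so the claim holds.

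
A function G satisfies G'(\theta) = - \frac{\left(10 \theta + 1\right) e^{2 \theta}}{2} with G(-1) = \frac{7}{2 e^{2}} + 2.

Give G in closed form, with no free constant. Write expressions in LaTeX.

G(\theta) = \frac{\left(2 - 5 \theta\right) e^{2 \theta}}{2} + 2

Recognize the product-rule pattern: G'(\theta) = u'v + uv' with u = 1 - \frac{5 \theta}{2}, v = e^{2 \theta}, so integration by parts undoes it.
A general antiderivative is \frac{\left(2 - 5 \theta\right) e^{2 \theta}}{2} + C.
The condition gives C = \frac{7}{2 e^{2}} + 2 - (\frac{7}{2 e^{2}}) = 2.
So G(\theta) = \frac{\left(2 - 5 \theta\right) e^{2 \theta}}{2} + 2.
Check: d/d\theta[\frac{\left(2 - 5 \theta\right) e^{2 \theta}}{2} + 2] = - 5 \theta e^{2 \theta} - \frac{e^{2 \theta}}{2}, which equals G'(\theta).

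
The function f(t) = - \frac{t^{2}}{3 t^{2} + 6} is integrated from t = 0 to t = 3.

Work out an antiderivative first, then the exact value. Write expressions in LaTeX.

Antiderivative: F(t) = - \frac{t}{3} + \frac{\sqrt{2} \operatorname{atan}{\left(\frac{\sqrt{2} t}{2} \right)}}{3}; value = -1 + \frac{\sqrt{2} \operatorname{atan}{\left(\frac{3 \sqrt{2}}{2} \right)}}{3}

A candidate is checked by its d/dt: the result must match f(t).
F(t) = - \frac{t}{3} + \frac{\sqrt{2} \operatorname{atan}{\left(\frac{\sqrt{2} t}{2} \right)}}{3} is an antiderivative of f.
Check: d/dt[- \frac{t}{3} + \frac{\sqrt{2} \operatorname{atan}{\left(\frac{\sqrt{2} t}{2} \right)}}{3}] = - \frac{t^{2}}{3 t^{2} + 6} = f(t).
F(3) = -1 + \frac{\sqrt{2} \operatorname{atan}{\left(\frac{3 \sqrt{2}}{2} \right)}}{3}; F(0) = 0.
Integral = F(3) - F(0) = -1 + \frac{\sqrt{2} \operatorname{atan}{\left(\frac{3 \sqrt{2}}{2} \right)}}{3}.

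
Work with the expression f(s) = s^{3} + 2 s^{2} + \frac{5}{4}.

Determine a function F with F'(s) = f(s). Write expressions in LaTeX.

An antiderivative is F(s) = \frac{s^{4}}{4} + \frac{2 s^{3}}{3} + \frac{5 s}{4}.

The integrand splits into summands that can be handled one at a time.
Check: d/ds[\frac{s^{4}}{4} + \frac{2 s^{3}}{3} + \frac{5 s}{4}] = s^{3} + 2 s^{2} + \frac{5}{4} = f(s).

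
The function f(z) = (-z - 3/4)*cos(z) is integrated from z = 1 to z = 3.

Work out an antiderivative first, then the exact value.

Antiderivative: F(z) = -z*sin(z) - 3*sin(z)/4 - cos(z); value = -15*sin(3)/4 + cos(1) - cos(3) + 7*sin(1)/4

Since d/dz undoes antidifferentiation here, F'(z) = f(z) is required of F(z).
F(z) = -z*sin(z) - 3*sin(z)/4 - cos(z) is an antiderivative of f.
Check: d/dz[-z*sin(z) - 3*sin(z)/4 - cos(z)] = -z*cos(z) - 3*cos(z)/4, which equals f(z).
F(3) = -15*sin(3)/4 - cos(3); F(1) = -7*sin(1)/4 - cos(1).
Integral = F(3) - F(1) = -15*sin(3)/4 + cos(1) - cos(3) + 7*sin(1)/4.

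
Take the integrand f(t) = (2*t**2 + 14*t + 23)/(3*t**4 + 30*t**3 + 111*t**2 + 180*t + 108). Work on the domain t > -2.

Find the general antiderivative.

F(t) = 2/(6*t + 18) - 3/(3*t + 6) + C

For F(t) to be correct the identity F'(t) - f(t) = 0 must hold.
Check: d/dt[2/(6*t + 18) - 3/(3*t + 6)] = (2*t**2 + 14*t + 23)/(3*t**4 + 30*t**3 + 111*t**2 + 180*t + 108) = f(t).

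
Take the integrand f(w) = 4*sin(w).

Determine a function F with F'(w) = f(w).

An antiderivative is F(w) = -4*cos(w).

Any candidate F(w) must reproduce f(w) exactly when differentiated.
Check: d/dw[-4*cos(w)] = 4*sin(w) = f(w).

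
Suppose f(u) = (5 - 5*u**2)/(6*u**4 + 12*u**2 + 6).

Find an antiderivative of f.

f has the shape v'r + vr' for v = 5*u/3 and r = 1/(2*u**2 + 2) — it is the derivative of the product v*r.
Check: d/du[5*u/(6*u**2 + 6)] = (5 - 5*u**2)/(6*u**4 + 12*u**2 + 6) = f(u).

An antiderivative is F(u) = 5*u/(6*u**2 + 6).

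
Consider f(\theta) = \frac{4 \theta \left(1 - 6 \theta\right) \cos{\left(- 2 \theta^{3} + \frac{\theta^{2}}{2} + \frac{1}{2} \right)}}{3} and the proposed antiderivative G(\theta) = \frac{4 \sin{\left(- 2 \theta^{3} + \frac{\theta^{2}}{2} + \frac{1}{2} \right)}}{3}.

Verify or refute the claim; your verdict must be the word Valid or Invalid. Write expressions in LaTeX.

Valid - differentiating G returns exactly f.

d/d\theta[G] = - 8 \theta^{2} \cos{\left(- 2 \theta^{3} + \frac{\theta^{2}}{2} + \frac{1}{2} \right)} + \frac{4 \theta \cos{\left(- 2 \theta^{3} + \frac{\theta^{2}}{2} + \frac{1}{2} \right)}}{3}
This equals f(\theta) exactly, so the claim holds.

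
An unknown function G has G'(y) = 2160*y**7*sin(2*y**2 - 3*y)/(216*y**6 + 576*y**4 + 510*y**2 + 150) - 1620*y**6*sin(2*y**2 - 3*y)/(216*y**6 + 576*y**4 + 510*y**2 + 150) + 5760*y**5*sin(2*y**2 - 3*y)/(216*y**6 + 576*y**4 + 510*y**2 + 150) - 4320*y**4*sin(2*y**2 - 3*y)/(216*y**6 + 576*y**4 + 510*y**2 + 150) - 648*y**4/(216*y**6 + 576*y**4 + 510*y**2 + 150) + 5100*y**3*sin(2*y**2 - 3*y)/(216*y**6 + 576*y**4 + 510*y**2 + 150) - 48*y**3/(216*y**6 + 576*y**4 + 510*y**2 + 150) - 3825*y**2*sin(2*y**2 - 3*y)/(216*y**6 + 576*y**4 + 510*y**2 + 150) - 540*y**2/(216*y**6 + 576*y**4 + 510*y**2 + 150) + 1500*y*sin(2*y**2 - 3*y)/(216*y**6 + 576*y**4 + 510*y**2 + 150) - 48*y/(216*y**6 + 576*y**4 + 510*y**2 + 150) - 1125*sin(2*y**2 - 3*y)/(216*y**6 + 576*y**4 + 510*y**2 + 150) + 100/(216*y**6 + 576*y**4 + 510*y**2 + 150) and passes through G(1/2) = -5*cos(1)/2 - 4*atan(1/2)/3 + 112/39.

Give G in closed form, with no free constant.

The integrand splits into summands that can be handled one at a time.
A general antiderivative is (5*y + 1/3)/(3*y**2 + 5/2) - 5*cos(2*y**2 - 3*y)/2 - 4*atan(y)/3 + C.
The condition gives C = -5*cos(1)/2 - 4*atan(1/2)/3 + 112/39 - (-5*cos(1)/2 - 4*atan(1/2)/3 + 34/39) = 2.
So G(y) = (5*y + 1/3)/(3*y**2 + 5/2) - 5*cos(2*y**2 - 3*y)/2 - 4*atan(y)/3 + 2.
Check: d/dy[(5*y + 1/3)/(3*y**2 + 5/2) - 5*cos(2*y**2 - 3*y)/2 - 4*atan(y)/3 + 2] = (2160*y**7*sin(2*y**2 - 3*y) - 1620*y**6*sin(2*y**2 - 3*y) + 5760*y**5*sin(2*y**2 - 3*y) - 4320*y**4*sin(2*y**2 - 3*y) - 648*y**4 + 5100*y**3*sin(2*y**2 - 3*y) - 48*y**3 - 3825*y**2*sin(2*y**2 - 3*y) - 540*y**2 + 1500*y*sin(2*y**2 - 3*y) - 48*y - 1125*sin(2*y**2 - 3*y) + 100)/(216*y**6 + 576*y**4 + 510*y**2 + 150), which equals G'(y).

G(y) = (5*y + 1/3)/(3*y**2 + 5/2) - 5*cos(2*y**2 - 3*y)/2 - 4*atan(y)/3 + 2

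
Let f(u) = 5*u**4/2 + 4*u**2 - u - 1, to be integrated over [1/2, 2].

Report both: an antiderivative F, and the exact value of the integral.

Integrate term by term and add the pieces.
F(u) = u**5/2 + 4*u**3/3 - u**2/2 - u is an antiderivative of f.
Check: d/du[u**5/2 + 4*u**3/3 - u**2/2 - u] = 5*u**4/2 + 4*u**2 - u - 1 = f(u).
F(2) = 68/3; F(1/2) = -85/192.
Integral = F(2) - F(1/2) = 1479/64.

Antiderivative: F(u) = u**5/2 + 4*u**3/3 - u**2/2 - u; value = 1479/64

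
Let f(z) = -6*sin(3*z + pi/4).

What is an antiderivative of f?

An antiderivative is F(z) = 2*cos(3*z + pi/4).

Any candidate F(z) must reproduce f(z) exactly when differentiated.
Check: d/dz[2*cos(3*z + pi/4)] = -6*sin(3*z + pi/4) = f(z).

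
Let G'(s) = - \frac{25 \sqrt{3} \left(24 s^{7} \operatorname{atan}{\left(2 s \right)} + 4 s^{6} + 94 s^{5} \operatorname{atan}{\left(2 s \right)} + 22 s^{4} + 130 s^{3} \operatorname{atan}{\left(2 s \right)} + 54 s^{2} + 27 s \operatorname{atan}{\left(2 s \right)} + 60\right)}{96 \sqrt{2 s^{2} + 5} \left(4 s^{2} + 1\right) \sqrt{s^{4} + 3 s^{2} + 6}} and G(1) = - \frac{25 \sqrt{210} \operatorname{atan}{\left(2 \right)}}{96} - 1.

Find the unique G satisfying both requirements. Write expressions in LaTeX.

For G(s) to be correct, d/ds[G] must agree with the stated G'(s) identically.
A general antiderivative is - \frac{25 \sqrt{2 s^{2} + 5} \sqrt{\frac{s^{4}}{3} + s^{2} + 2} \operatorname{atan}{\left(2 s \right)}}{32} + C.
The condition gives C = - \frac{25 \sqrt{210} \operatorname{atan}{\left(2 \right)}}{96} - 1 - (- \frac{25 \sqrt{210} \operatorname{atan}{\left(2 \right)}}{96}) = -1.
So G(s) = - \frac{25 \sqrt{3} \sqrt{2 s^{2} + 5} \sqrt{s^{4} + 3 s^{2} + 6} \operatorname{atan}{\left(2 s \right)} + 96}{96}.
Check: d/ds[- \frac{25 \sqrt{3} \sqrt{2 s^{2} + 5} \sqrt{s^{4} + 3 s^{2} + 6} \operatorname{atan}{\left(2 s \right)} + 96}{96}] = \frac{- 600 \sqrt{3} s^{7} \operatorname{atan}{\left(2 s \right)} - 100 \sqrt{3} s^{6} - 2350 \sqrt{3} s^{5} \operatorname{atan}{\left(2 s \right)} - 550 \sqrt{3} s^{4} - 3250 \sqrt{3} s^{3} \operatorname{atan}{\left(2 s \right)} - 1350 \sqrt{3} s^{2} - 675 \sqrt{3} s \operatorname{atan}{\left(2 s \right)} - 1500 \sqrt{3}}{384 s^{2} \sqrt{2 s^{2} + 5} \sqrt{s^{4} + 3 s^{2} + 6} + 96 \sqrt{2 s^{2} + 5} \sqrt{s^{4} + 3 s^{2} + 6}}, which equals G'(s).

G(s) = - \frac{25 \sqrt{3} \sqrt{2 s^{2} + 5} \sqrt{s^{4} + 3 s^{2} + 6} \operatorname{atan}{\left(2 s \right)} + 96}{96}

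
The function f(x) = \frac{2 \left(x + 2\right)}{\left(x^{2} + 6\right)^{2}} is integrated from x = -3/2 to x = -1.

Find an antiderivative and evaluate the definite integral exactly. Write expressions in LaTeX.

Any candidate F(x) must reproduce f(x) exactly when differentiated.
F(x) = \frac{x}{3 x^{2} + 18} + \frac{\sqrt{6} \operatorname{atan}{\left(\frac{\sqrt{6} x}{6} \right)}}{18} - \frac{3}{3 x^{2} + 18} is an antiderivative of f.
Check: d/dx[\frac{x}{3 x^{2} + 18} + \frac{\sqrt{6} \operatorname{atan}{\left(\frac{\sqrt{6} x}{6} \right)}}{18} - \frac{3}{3 x^{2} + 18}] = \frac{2 x + 4}{x^{4} + 12 x^{2} + 36}, which equals f(x).
F(-1) = - \frac{4}{21} - \frac{\sqrt{6} \operatorname{atan}{\left(\frac{\sqrt{6}}{6} \right)}}{18}; F(-3/2) = - \frac{2}{11} - \frac{\sqrt{6} \operatorname{atan}{\left(\frac{\sqrt{6}}{4} \right)}}{18}.
Integral = F(-1) - F(-3/2) = - \frac{\sqrt{6} \operatorname{atan}{\left(\frac{\sqrt{6}}{6} \right)}}{18} - \frac{2}{231} + \frac{\sqrt{6} \operatorname{atan}{\left(\frac{\sqrt{6}}{4} \right)}}{18}.

Antiderivative: F(x) = \frac{x}{3 x^{2} + 18} + \frac{\sqrt{6} \operatorname{atan}{\left(\frac{\sqrt{6} x}{6} \right)}}{18} - \frac{3}{3 x^{2} + 18}; value = - \frac{\sqrt{6} \operatorname{atan}{\left(\frac{\sqrt{6}}{6} \right)}}{18} - \frac{2}{231} + \frac{\sqrt{6} \operatorname{atan}{\left(\frac{\sqrt{6}}{4} \right)}}{18}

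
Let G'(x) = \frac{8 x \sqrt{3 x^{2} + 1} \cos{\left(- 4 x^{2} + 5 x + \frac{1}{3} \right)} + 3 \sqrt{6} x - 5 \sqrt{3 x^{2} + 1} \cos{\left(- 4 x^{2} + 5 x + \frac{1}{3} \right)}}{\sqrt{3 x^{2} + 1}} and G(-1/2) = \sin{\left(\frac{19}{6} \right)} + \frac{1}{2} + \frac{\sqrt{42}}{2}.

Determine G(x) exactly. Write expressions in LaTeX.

G(x) = \frac{2 \sqrt{6} \sqrt{3 x^{2} + 1} - 2 \sin{\left(- 4 x^{2} + 5 x + \frac{1}{3} \right)} + 1}{2}

Check a candidate G(x) by differentiating: d/dx[G] must match the given G'(x).
A general antiderivative is 3 \sqrt{2 x^{2} + \frac{2}{3}} - \sin{\left(- 4 x^{2} + 5 x + \frac{1}{3} \right)} + C.
The condition gives C = \sin{\left(\frac{19}{6} \right)} + \frac{1}{2} + \frac{\sqrt{42}}{2} - (\sin{\left(\frac{19}{6} \right)} + \frac{\sqrt{42}}{2}) = \frac{1}{2}.
So G(x) = \frac{2 \sqrt{6} \sqrt{3 x^{2} + 1} - 2 \sin{\left(- 4 x^{2} + 5 x + \frac{1}{3} \right)} + 1}{2}.
Check: d/dx[\frac{2 \sqrt{6} \sqrt{3 x^{2} + 1} - 2 \sin{\left(- 4 x^{2} + 5 x + \frac{1}{3} \right)} + 1}{2}] = \frac{8 x \sqrt{3 x^{2} + 1} \cos{\left(- 4 x^{2} + 5 x + \frac{1}{3} \right)} + 3 \sqrt{6} x - 5 \sqrt{3 x^{2} + 1} \cos{\left(- 4 x^{2} + 5 x + \frac{1}{3} \right)}}{\sqrt{3 x^{2} + 1}} = G'(x).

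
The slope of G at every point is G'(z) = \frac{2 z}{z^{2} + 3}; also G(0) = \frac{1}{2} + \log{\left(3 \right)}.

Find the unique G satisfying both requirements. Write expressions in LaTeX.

G(z) = \log{\left(z^{2} + 3 \right)} + \frac{1}{2}

G'(z) matches the chain-rule pattern g'(h)*h' with inner function h(z) = z^{2} + 3; substituting u = h(z) collapses the integral.
A general antiderivative is \log{\left(z^{2} + 3 \right)} + C.
The condition gives C = \frac{1}{2} + \log{\left(3 \right)} - (\log{\left(3 \right)}) = \frac{1}{2}.
So G(z) = \log{\left(z^{2} + 3 \right)} + \frac{1}{2}.
Check: d/dz[\log{\left(z^{2} + 3 \right)} + \frac{1}{2}] = \frac{2 z}{z^{2} + 3} = G'(z).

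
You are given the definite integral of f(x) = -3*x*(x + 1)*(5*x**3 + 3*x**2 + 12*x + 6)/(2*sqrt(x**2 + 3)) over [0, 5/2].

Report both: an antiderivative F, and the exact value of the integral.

Antiderivative: F(x) = -3*x**2*(x + 1)**2*sqrt(x**2 + 3)/2; value = -3675*sqrt(37)/64

f has the shape u'v + uv' for u = -3*sqrt(x**2 + 3)/2 and v = (x**2 + x)**2 — it is the derivative of the product u*v.
F(x) = -3*x**2*(x + 1)**2*sqrt(x**2 + 3)/2 is an antiderivative of f.
Check: d/dx[-3*x**2*(x + 1)**2*sqrt(x**2 + 3)/2] = (-15*x**5 - 24*x**4 - 45*x**3 - 54*x**2 - 18*x)/(2*sqrt(x**2 + 3)), which equals f(x).
F(5/2) = -3675*sqrt(37)/64; F(0) = 0.
Integral = F(5/2) - F(0) = -3675*sqrt(37)/64.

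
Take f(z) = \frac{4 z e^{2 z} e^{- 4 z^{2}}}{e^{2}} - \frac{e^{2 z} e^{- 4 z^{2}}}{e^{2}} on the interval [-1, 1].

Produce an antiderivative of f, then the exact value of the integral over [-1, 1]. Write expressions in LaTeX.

The substitution u = - 4 z^{2} + 2 z - 2 works: f is exactly (dF/du)*(du/dz) for that inner function.
F(z) = - \frac{e^{2 z} e^{- 4 z^{2}}}{2 e^{2}} is an antiderivative of f.
Check: d/dz[- \frac{e^{2 z} e^{- 4 z^{2}}}{2 e^{2}}] = \frac{\left(4 z e^{2 z} - e^{2 z}\right) e^{- 4 z^{2}}}{e^{2}}, which equals f(z).
F(1) = - \frac{1}{2 e^{4}}; F(-1) = - \frac{1}{2 e^{8}}.
Integral = F(1) - F(-1) = - \frac{1}{2 e^{4}} + \frac{1}{2 e^{8}}.

Antiderivative: F(z) = - \frac{e^{2 z} e^{- 4 z^{2}}}{2 e^{2}}; value = - \frac{1}{2 e^{4}} + \frac{1}{2 e^{8}}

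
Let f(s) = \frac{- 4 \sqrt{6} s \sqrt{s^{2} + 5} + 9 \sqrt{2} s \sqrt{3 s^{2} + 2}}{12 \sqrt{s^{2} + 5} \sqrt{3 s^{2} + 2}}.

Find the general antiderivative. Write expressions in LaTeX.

A first test for any F(s): its s-derivative must equal f(s) identically.
Check: d/ds[\frac{27 \sqrt{2} \sqrt{s^{2} + 5} - 4 \sqrt{6} \sqrt{3 s^{2} + 2}}{36}] = \frac{- 4 \sqrt{6} s \sqrt{s^{2} + 5} + 9 \sqrt{2} s \sqrt{3 s^{2} + 2}}{12 \sqrt{s^{2} + 5} \sqrt{3 s^{2} + 2}} = f(s).

F(s) = \frac{27 \sqrt{2} \sqrt{s^{2} + 5} - 4 \sqrt{6} \sqrt{3 s^{2} + 2}}{36} + C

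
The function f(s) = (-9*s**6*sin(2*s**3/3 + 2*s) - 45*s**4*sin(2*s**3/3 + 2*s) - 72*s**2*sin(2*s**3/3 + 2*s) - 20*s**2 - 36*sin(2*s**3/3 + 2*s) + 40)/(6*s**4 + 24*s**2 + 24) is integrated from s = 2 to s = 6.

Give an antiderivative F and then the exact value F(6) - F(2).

Antiderivative: F(s) = 5*s/(3*s**2/2 + 3) + 3*cos(2*s**3/3 + 2*s)/4; value = -100/171 + 3*cos(156)/4 - 3*cos(28/3)/4

Whatever form F(s) takes, F'(s) = f(s) is non-negotiable.
F(s) = 5*s/(3*s**2/2 + 3) + 3*cos(2*s**3/3 + 2*s)/4 is an antiderivative of f.
Check: d/ds[5*s/(3*s**2/2 + 3) + 3*cos(2*s**3/3 + 2*s)/4] = (-9*s**6*sin(2*s**3/3 + 2*s) - 45*s**4*sin(2*s**3/3 + 2*s) - 72*s**2*sin(2*s**3/3 + 2*s) - 20*s**2 - 36*sin(2*s**3/3 + 2*s) + 40)/(6*s**4 + 24*s**2 + 24) = f(s).
F(6) = 3*cos(156)/4 + 10/19; F(2) = 3*cos(28/3)/4 + 10/9.
Integral = F(6) - F(2) = -100/171 + 3*cos(156)/4 - 3*cos(28/3)/4.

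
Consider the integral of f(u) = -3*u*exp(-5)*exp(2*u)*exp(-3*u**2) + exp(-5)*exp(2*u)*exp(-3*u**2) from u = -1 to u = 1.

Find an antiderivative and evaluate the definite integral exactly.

Antiderivative: F(u) = exp(-u/2)*exp(-3*u**2 + 5*u/2 - 5)/2; value = -exp(-10)/2 + exp(-6)/2

Recognize the product-rule pattern: f = v'r + vr' with v = exp(-u/2)/2, r = exp(-3*u**2 + 5*u/2 - 5), so integration by parts undoes it.
F(u) = exp(-u/2)*exp(-3*u**2 + 5*u/2 - 5)/2 is an antiderivative of f.
Check: d/du[exp(-u/2)*exp(-3*u**2 + 5*u/2 - 5)/2] = (1 - 3*u)*exp(-5)*exp(2*u)*exp(-3*u**2), which equals f(u).
F(1) = exp(-6)/2; F(-1) = exp(-10)/2.
Integral = F(1) - F(-1) = -exp(-10)/2 + exp(-6)/2.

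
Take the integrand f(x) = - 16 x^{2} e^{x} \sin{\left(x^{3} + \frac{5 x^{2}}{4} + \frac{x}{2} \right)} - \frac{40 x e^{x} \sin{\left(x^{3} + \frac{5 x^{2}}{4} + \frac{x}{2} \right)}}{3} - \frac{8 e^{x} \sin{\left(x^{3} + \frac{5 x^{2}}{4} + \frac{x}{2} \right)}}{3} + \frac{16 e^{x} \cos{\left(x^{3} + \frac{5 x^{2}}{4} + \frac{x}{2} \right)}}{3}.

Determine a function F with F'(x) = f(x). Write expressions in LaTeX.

Recognize the product-rule pattern: f = u'v + uv' with u = \frac{16 \cos{\left(x^{3} + \frac{5 x^{2}}{4} + \frac{x}{2} \right)}}{3}, v = e^{x}, so integration by parts undoes it.
Check: d/dx[\frac{16 e^{x} \cos{\left(x^{3} + \frac{5 x^{2}}{4} + \frac{x}{2} \right)}}{3}] = - 16 x^{2} e^{x} \sin{\left(x^{3} + \frac{5 x^{2}}{4} + \frac{x}{2} \right)} - \frac{40 x e^{x} \sin{\left(x^{3} + \frac{5 x^{2}}{4} + \frac{x}{2} \right)}}{3} - \frac{8 e^{x} \sin{\left(x^{3} + \frac{5 x^{2}}{4} + \frac{x}{2} \right)}}{3} + \frac{16 e^{x} \cos{\left(x^{3} + \frac{5 x^{2}}{4} + \frac{x}{2} \right)}}{3} = f(x).

An antiderivative is F(x) = \frac{16 e^{x} \cos{\left(x^{3} + \frac{5 x^{2}}{4} + \frac{x}{2} \right)}}{3}.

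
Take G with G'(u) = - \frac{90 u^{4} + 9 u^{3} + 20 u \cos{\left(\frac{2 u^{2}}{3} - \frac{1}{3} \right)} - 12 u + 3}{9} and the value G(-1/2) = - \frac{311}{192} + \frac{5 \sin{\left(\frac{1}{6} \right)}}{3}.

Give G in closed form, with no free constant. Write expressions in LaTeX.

G(u) = - 2 u^{5} - \frac{u^{4}}{4} + \frac{2 u^{2}}{3} - \frac{u}{3} - \frac{5 \sin{\left(\frac{2 u^{2}}{3} - \frac{1}{3} \right)}}{3} - 2

Recover the given G'(u) by differentiating a candidate G(u); any mismatch rules it out.
A general antiderivative is - 2 u^{5} - \frac{u^{4}}{4} + \frac{2 u^{2}}{3} - \frac{u}{3} - \frac{5 \sin{\left(\frac{2 u^{2}}{3} - \frac{1}{3} \right)}}{3} - 1 + C.
The condition gives C = - \frac{311}{192} + \frac{5 \sin{\left(\frac{1}{6} \right)}}{3} - (- \frac{119}{192} + \frac{5 \sin{\left(\frac{1}{6} \right)}}{3}) = -1.
So G(u) = - 2 u^{5} - \frac{u^{4}}{4} + \frac{2 u^{2}}{3} - \frac{u}{3} - \frac{5 \sin{\left(\frac{2 u^{2}}{3} - \frac{1}{3} \right)}}{3} - 2.
Check: d/du[- 2 u^{5} - \frac{u^{4}}{4} + \frac{2 u^{2}}{3} - \frac{u}{3} - \frac{5 \sin{\left(\frac{2 u^{2}}{3} - \frac{1}{3} \right)}}{3} - 2] = - 10 u^{4} - u^{3} - \frac{20 u \cos{\left(\frac{2 u^{2}}{3} - \frac{1}{3} \right)}}{9} + \frac{4 u}{3} - \frac{1}{3}, which equals G'(u).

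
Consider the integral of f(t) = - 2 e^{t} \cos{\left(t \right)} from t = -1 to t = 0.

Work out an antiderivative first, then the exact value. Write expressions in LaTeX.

Antiderivative: F(t) = \left(- \sin{\left(t \right)} - \cos{\left(t \right)}\right) e^{t}; value = -1 - \frac{\sin{\left(1 \right)}}{e} + \frac{\cos{\left(1 \right)}}{e}

Differentiate the proposed F(t) back; it has to land on f(t) exactly.
F(t) = \left(- \sin{\left(t \right)} - \cos{\left(t \right)}\right) e^{t} is an antiderivative of f.
Check: d/dt[\left(- \sin{\left(t \right)} - \cos{\left(t \right)}\right) e^{t}] = - 2 e^{t} \cos{\left(t \right)} = f(t).
F(0) = -1; F(-1) = - \frac{\cos{\left(1 \right)}}{e} + \frac{\sin{\left(1 \right)}}{e}.
Integral = F(0) - F(-1) = -1 - \frac{\sin{\left(1 \right)}}{e} + \frac{\cos{\left(1 \right)}}{e}.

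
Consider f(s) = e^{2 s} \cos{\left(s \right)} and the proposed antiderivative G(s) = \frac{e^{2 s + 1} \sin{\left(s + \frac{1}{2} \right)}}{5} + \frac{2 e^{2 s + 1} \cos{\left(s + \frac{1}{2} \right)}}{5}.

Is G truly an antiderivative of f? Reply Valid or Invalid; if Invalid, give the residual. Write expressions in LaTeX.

d/ds[G] = e e^{2 s} \cos{\left(s + \frac{1}{2} \right)}
d/ds[G] - f(s) = - e^{2 s} \cos{\left(s \right)} + e e^{2 s} \cos{\left(s + \frac{1}{2} \right)} != 0.

Invalid: d/ds[G] - f = - e^{2 s} \cos{\left(s \right)} + e e^{2 s} \cos{\left(s + \frac{1}{2} \right)}, which is not 0.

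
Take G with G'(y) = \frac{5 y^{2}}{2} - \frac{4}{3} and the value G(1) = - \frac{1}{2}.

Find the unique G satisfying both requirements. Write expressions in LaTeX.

G(y) = \frac{5 y^{3}}{6} - \frac{4 y}{3}

Recover the given G'(y) by differentiating a candidate G(y); any mismatch rules it out.
A general antiderivative is \frac{5 y^{3}}{6} - \frac{4 y}{3} + C.
The condition gives C = - \frac{1}{2} - (- \frac{1}{2}) = 0.
So G(y) = \frac{5 y^{3}}{6} - \frac{4 y}{3}.
Check: d/dy[\frac{5 y^{3}}{6} - \frac{4 y}{3}] = \frac{5 y^{2}}{2} - \frac{4}{3} = G'(y).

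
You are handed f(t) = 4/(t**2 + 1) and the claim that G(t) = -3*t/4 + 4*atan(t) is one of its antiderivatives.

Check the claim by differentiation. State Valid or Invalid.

d/dt[G] = (13 - 3*t**2)/(4*t**2 + 4)
d/dt[G] - f(t) = -3/4 != 0.

Invalid: d/dt[G] - f = -3/4, which is not 0.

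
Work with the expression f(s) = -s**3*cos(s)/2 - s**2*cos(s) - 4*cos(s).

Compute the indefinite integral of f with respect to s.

The integrand splits into summands that can be handled one at a time.
Check: d/ds[-(s**3*sin(s) + 2*s**2*sin(s) + 3*s**2*cos(s) - 6*s*sin(s) + 4*s*cos(s) + 4*sin(s) - 6*cos(s))/2] = -s**3*cos(s)/2 - s**2*cos(s) - 4*cos(s) = f(s).

F(s) = -(s**3*sin(s) + 2*s**2*sin(s) + 3*s**2*cos(s) - 6*s*sin(s) + 4*s*cos(s) + 4*sin(s) - 6*cos(s))/2 + C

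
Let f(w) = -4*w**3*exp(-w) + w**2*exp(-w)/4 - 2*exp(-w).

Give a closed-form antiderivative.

An antiderivative is F(w) = (16*w**3 + 47*w**2 + 94*w + 102)*exp(-w)/4.

Recognize the product-rule pattern: f = u'v + uv' with u = 4*w**3 + 47*w**2/4 + 47*w/2 + 51/2, v = exp(-w), so integration by parts undoes it.
Check: d/dw[(16*w**3 + 47*w**2 + 94*w + 102)*exp(-w)/4] = (-16*w**3 + w**2 - 8)*exp(-w)/4, which equals f(w).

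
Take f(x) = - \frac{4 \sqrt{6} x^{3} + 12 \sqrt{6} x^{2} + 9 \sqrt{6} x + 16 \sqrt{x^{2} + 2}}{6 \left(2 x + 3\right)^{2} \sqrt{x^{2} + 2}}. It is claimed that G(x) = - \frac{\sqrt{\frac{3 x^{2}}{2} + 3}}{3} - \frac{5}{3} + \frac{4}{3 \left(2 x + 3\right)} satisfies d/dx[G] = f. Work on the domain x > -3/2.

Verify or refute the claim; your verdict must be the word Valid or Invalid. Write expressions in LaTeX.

d/dx[G] = \frac{- 4 \sqrt{6} x^{3} - 12 \sqrt{6} x^{2} - 9 \sqrt{6} x - 16 \sqrt{x^{2} + 2}}{24 x^{2} \sqrt{x^{2} + 2} + 72 x \sqrt{x^{2} + 2} + 54 \sqrt{x^{2} + 2}}
This equals f(x) exactly, so the claim holds.

Valid - differentiating G returns exactly f.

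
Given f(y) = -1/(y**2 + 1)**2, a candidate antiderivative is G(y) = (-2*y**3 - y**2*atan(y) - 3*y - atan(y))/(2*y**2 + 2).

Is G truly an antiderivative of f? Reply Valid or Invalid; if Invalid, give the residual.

Invalid: d/dy[G] - f = -1, which is not 0.

d/dy[G] = (-y**4 - 2*y**2 - 2)/(y**4 + 2*y**2 + 1)
d/dy[G] - f(y) = -1 != 0.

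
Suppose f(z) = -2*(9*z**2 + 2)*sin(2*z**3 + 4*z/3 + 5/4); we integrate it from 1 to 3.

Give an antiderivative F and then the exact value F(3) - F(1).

Antiderivative: F(z) = 3*cos(2*z**3 + 4*z/3 + 5/4); value = 3*cos(237/4) - 3*cos(55/12)

The substitution u = 2*z**3 + 4*z/3 + 5/4 works: f is exactly (dF/du)*(du/dz) for that inner function.
F(z) = 3*cos(2*z**3 + 4*z/3 + 5/4) is an antiderivative of f.
Check: d/dz[3*cos(2*z**3 + 4*z/3 + 5/4)] = -18*z**2*sin(2*z**3 + 4*z/3 + 5/4) - 4*sin(2*z**3 + 4*z/3 + 5/4), which equals f(z).
F(3) = 3*cos(237/4); F(1) = 3*cos(55/12).
Integral = F(3) - F(1) = 3*cos(237/4) - 3*cos(55/12).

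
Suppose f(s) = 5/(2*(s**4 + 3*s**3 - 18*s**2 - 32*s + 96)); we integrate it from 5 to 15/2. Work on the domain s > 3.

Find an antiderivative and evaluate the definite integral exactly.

The denominator factors as 2*(s - 3)*(s - 2)*(s + 4)**2; partial fractions split f into directly integrable pieces: 65/(3528*(s + 4)) + 5/(84*(s + 4)**2) - 5/(72*(s - 2)) + 5/(98*(s - 3)).
F(s) = 5*(36*s*log(s - 3) - 49*s*log(s - 2) + 13*s*log(s + 4) + 144*log(s - 3) - 196*log(s - 2) + 52*log(s + 4) - 42)/(3528*(s + 4)) is an antiderivative of f.
Check: d/ds[5*(36*s*log(s - 3) - 49*s*log(s - 2) + 13*s*log(s + 4) + 144*log(s - 3) - 196*log(s - 2) + 52*log(s + 4) - 42)/(3528*(s + 4))] = 5/(2*s**4 + 6*s**3 - 36*s**2 - 64*s + 192), which equals f(s).
F(15/2) = -5*log(11/2)/72 - 5/966 + 65*log(23/2)/3528 + 5*log(9/2)/98; F(5) = -5*log(3)/72 - 5/756 + 5*log(2)/98 + 65*log(9)/3528.
Integral = F(15/2) - F(5) = -5*log(11/2)/72 - 65*log(9)/3528 - 5*log(2)/98 + 25/17388 + 65*log(23/2)/3528 + 5*log(3)/72 + 5*log(9/2)/98.

Antiderivative: F(s) = 5*(36*s*log(s - 3) - 49*s*log(s - 2) + 13*s*log(s + 4) + 144*log(s - 3) - 196*log(s - 2) + 52*log(s + 4) - 42)/(3528*(s + 4)); value = -5*log(11/2)/72 - 65*log(9)/3528 - 5*log(2)/98 + 25/17388 + 65*log(23/2)/3528 + 5*log(3)/72 + 5*log(9/2)/98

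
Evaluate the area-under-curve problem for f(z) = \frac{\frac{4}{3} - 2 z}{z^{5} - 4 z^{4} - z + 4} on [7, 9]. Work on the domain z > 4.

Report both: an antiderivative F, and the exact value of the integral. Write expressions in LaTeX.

The denominator factors as 3 \left(z - 4\right) \left(z - 1\right) \left(z + 1\right) \left(z^{2} + 1\right); partial fractions split f into directly integrable pieces: - \frac{10 z - 11}{51 \left(z^{2} + 1\right)} + \frac{1}{6 \left(z + 1\right)} + \frac{1}{18 \left(z - 1\right)} - \frac{4}{153 \left(z - 4\right)}.
F(z) = - \frac{4 \log{\left(z - 4 \right)}}{153} + \frac{\log{\left(z - 1 \right)}}{18} + \frac{\log{\left(z + 1 \right)}}{6} - \frac{5 \log{\left(z^{2} + 1 \right)}}{51} + \frac{11 \operatorname{atan}{\left(z \right)}}{51} is an antiderivative of f.
Check: d/dz[- \frac{4 \log{\left(z - 4 \right)}}{153} + \frac{\log{\left(z - 1 \right)}}{18} + \frac{\log{\left(z + 1 \right)}}{6} - \frac{5 \log{\left(z^{2} + 1 \right)}}{51} + \frac{11 \operatorname{atan}{\left(z \right)}}{51}] = \frac{4 - 6 z}{3 z^{5} - 12 z^{4} - 3 z + 12}, which equals f(z).
F(9) = - \frac{5 \log{\left(82 \right)}}{51} - \frac{4 \log{\left(5 \right)}}{153} + \frac{\log{\left(8 \right)}}{18} + \frac{11 \operatorname{atan}{\left(9 \right)}}{51} + \frac{\log{\left(10 \right)}}{6}; F(7) = - \frac{5 \log{\left(50 \right)}}{51} - \frac{4 \log{\left(3 \right)}}{153} + \frac{\log{\left(6 \right)}}{18} + \frac{11 \operatorname{atan}{\left(7 \right)}}{51} + \frac{\log{\left(8 \right)}}{6}.
Integral = F(9) - F(7) = - \frac{5 \log{\left(82 \right)}}{51} - \frac{11 \operatorname{atan}{\left(7 \right)}}{51} - \frac{\log{\left(8 \right)}}{9} - \frac{\log{\left(6 \right)}}{18} - \frac{4 \log{\left(5 \right)}}{153} + \frac{4 \log{\left(3 \right)}}{153} + \frac{11 \operatorname{atan}{\left(9 \right)}}{51} + \frac{5 \log{\left(50 \right)}}{51} + \frac{\log{\left(10 \right)}}{6}.

Antiderivative: F(z) = - \frac{4 \log{\left(z - 4 \right)}}{153} + \frac{\log{\left(z - 1 \right)}}{18} + \frac{\log{\left(z + 1 \right)}}{6} - \frac{5 \log{\left(z^{2} + 1 \right)}}{51} + \frac{11 \operatorname{atan}{\left(z \right)}}{51}; value = - \frac{5 \log{\left(82 \right)}}{51} - \frac{11 \operatorname{atan}{\left(7 \right)}}{51} - \frac{\log{\left(8 \right)}}{9} - \frac{\log{\left(6 \right)}}{18} - \frac{4 \log{\left(5 \right)}}{153} + \frac{4 \log{\left(3 \right)}}{153} + \frac{11 \operatorname{atan}{\left(9 \right)}}{51} + \frac{5 \log{\left(50 \right)}}{51} + \frac{\log{\left(10 \right)}}{6}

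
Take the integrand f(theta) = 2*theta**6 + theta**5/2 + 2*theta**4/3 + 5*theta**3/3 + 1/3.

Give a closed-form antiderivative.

An antiderivative is F(theta) = 2*theta**7/7 + theta**6/12 + 2*theta**5/15 + 5*theta**4/12 + theta/3.

Integrate term by term and add the pieces.
Check: d/dtheta[2*theta**7/7 + theta**6/12 + 2*theta**5/15 + 5*theta**4/12 + theta/3] = 2*theta**6 + theta**5/2 + 2*theta**4/3 + 5*theta**3/3 + 1/3 = f(theta).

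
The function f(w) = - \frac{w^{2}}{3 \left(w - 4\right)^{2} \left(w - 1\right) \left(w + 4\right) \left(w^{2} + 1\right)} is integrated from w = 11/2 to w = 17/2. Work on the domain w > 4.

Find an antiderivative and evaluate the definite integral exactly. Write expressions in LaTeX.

Antiderivative: F(w) = \frac{875 \left(w - 4\right) \log{\left(w - 4 \right)} - 578 \left(w - 4\right) \log{\left(w - 1 \right)} + 153 \left(w - 4\right) \log{\left(w + 4 \right)} - 225 \left(w - 4\right) \log{\left(w^{2} + 1 \right)} - 270 \left(w - 4\right) \operatorname{atan}{\left(w \right)} + 2040}{156060 \left(w - 4\right)}; value = - \frac{\log{\left(\frac{15}{2} \right)}}{270} - \frac{5 \log{\left(\frac{293}{4} \right)}}{3468} - \frac{8}{1377} - \frac{\operatorname{atan}{\left(\frac{17}{2} \right)}}{578} - \frac{175 \log{\left(\frac{3}{2} \right)}}{31212} - \frac{\log{\left(\frac{19}{2} \right)}}{1020} + \frac{\operatorname{atan}{\left(\frac{11}{2} \right)}}{578} + \frac{\log{\left(\frac{25}{2} \right)}}{1020} + \frac{5 \log{\left(\frac{125}{4} \right)}}{3468} + \frac{1453 \log{\left(\frac{9}{2} \right)}}{156060}

Factor the denominator (3 \left(w - 4\right)^{2} \left(w - 1\right) \left(w + 4\right) \left(w^{2} + 1\right)) and decompose: f = - \frac{5 w + 3}{1734 \left(w^{2} + 1\right)} + \frac{1}{1020 \left(w + 4\right)} - \frac{1}{270 \left(w - 1\right)} + \frac{175}{31212 \left(w - 4\right)} - \frac{2}{153 \left(w - 4\right)^{2}}; each piece integrates to a log, atan, or power term.
F(w) = \frac{875 \left(w - 4\right) \log{\left(w - 4 \right)} - 578 \left(w - 4\right) \log{\left(w - 1 \right)} + 153 \left(w - 4\right) \log{\left(w + 4 \right)} - 225 \left(w - 4\right) \log{\left(w^{2} + 1 \right)} - 270 \left(w - 4\right) \operatorname{atan}{\left(w \right)} + 2040}{156060 \left(w - 4\right)} is an antiderivative of f.
Check: d/dw[\frac{875 \left(w - 4\right) \log{\left(w - 4 \right)} - 578 \left(w - 4\right) \log{\left(w - 1 \right)} + 153 \left(w - 4\right) \log{\left(w + 4 \right)} - 225 \left(w - 4\right) \log{\left(w^{2} + 1 \right)} - 270 \left(w - 4\right) \operatorname{atan}{\left(w \right)} + 2040}{156060 \left(w - 4\right)}] = - \frac{w^{2}}{3 w^{6} - 15 w^{5} - 33 w^{4} + 225 w^{3} - 228 w^{2} + 240 w - 192}, which equals f(w).
F(17/2) = - \frac{\log{\left(\frac{15}{2} \right)}}{270} - \frac{5 \log{\left(\frac{293}{4} \right)}}{3468} - \frac{\operatorname{atan}{\left(\frac{17}{2} \right)}}{578} + \frac{\log{\left(\frac{25}{2} \right)}}{1020} + \frac{4}{1377} + \frac{175 \log{\left(\frac{9}{2} \right)}}{31212}; F(11/2) = - \frac{\log{\left(\frac{9}{2} \right)}}{270} - \frac{5 \log{\left(\frac{125}{4} \right)}}{3468} - \frac{\operatorname{atan}{\left(\frac{11}{2} \right)}}{578} + \frac{\log{\left(\frac{19}{2} \right)}}{1020} + \frac{175 \log{\left(\frac{3}{2} \right)}}{31212} + \frac{4}{459}.
Integral = F(17/2) - F(11/2) = - \frac{\log{\left(\frac{15}{2} \right)}}{270} - \frac{5 \log{\left(\frac{293}{4} \right)}}{3468} - \frac{8}{1377} - \frac{\operatorname{atan}{\left(\frac{17}{2} \right)}}{578} - \frac{175 \log{\left(\frac{3}{2} \right)}}{31212} - \frac{\log{\left(\frac{19}{2} \right)}}{1020} + \frac{\operatorname{atan}{\left(\frac{11}{2} \right)}}{578} + \frac{\log{\left(\frac{25}{2} \right)}}{1020} + \frac{5 \log{\left(\frac{125}{4} \right)}}{3468} + \frac{1453 \log{\left(\frac{9}{2} \right)}}{156060}.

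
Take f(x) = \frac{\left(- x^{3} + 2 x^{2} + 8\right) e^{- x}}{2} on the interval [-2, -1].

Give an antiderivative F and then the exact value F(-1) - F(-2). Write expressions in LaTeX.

Antiderivative: F(x) = \frac{\left(x^{3} + x^{2} + 2 x - 6\right) e^{- x}}{2}; value = - 4 e + 7 e^{2}

f has the shape u'v + uv' for u = \frac{x^{3}}{2} + \frac{x^{2}}{2} + x - 3 and v = e^{- x} — it is the derivative of the product u*v.
F(x) = \frac{\left(x^{3} + x^{2} + 2 x - 6\right) e^{- x}}{2} is an antiderivative of f.
Check: d/dx[\frac{\left(x^{3} + x^{2} + 2 x - 6\right) e^{- x}}{2}] = \frac{\left(- x^{3} + 2 x^{2} + 8\right) e^{- x}}{2} = f(x).
F(-1) = - 4 e; F(-2) = - 7 e^{2}.
Integral = F(-1) - F(-2) = - 4 e + 7 e^{2}.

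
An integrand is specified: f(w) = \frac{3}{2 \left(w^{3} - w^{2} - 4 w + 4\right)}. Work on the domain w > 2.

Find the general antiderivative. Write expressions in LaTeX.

The denominator factors as 2 \left(w - 2\right) \left(w - 1\right) \left(w + 2\right); partial fractions split f into directly integrable pieces: \frac{1}{8 \left(w + 2\right)} - \frac{1}{2 \left(w - 1\right)} + \frac{3}{8 \left(w - 2\right)}.
Check: d/dw[\frac{3 \log{\left(w - 2 \right)} - 4 \log{\left(w - 1 \right)} + \log{\left(w + 2 \right)}}{8}] = \frac{3}{2 w^{3} - 2 w^{2} - 8 w + 8}, which equals f(w).

F(w) = \frac{3 \log{\left(w - 2 \right)} - 4 \log{\left(w - 1 \right)} + \log{\left(w + 2 \right)}}{8} + C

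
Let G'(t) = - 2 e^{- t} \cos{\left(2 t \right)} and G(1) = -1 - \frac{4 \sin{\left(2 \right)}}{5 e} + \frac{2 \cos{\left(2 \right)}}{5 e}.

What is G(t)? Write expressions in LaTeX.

Whatever form G(t) takes, its d/dt must return the stated G'(t).
A general antiderivative is - \frac{4 e^{- t} \sin{\left(2 t \right)}}{5} + \frac{2 e^{- t} \cos{\left(2 t \right)}}{5} + C.
The condition gives C = -1 - \frac{4 \sin{\left(2 \right)}}{5 e} + \frac{2 \cos{\left(2 \right)}}{5 e} - (- \frac{4 \sin{\left(2 \right)}}{5 e} + \frac{2 \cos{\left(2 \right)}}{5 e}) = -1.
So G(t) = \frac{\left(- 5 e^{t} - 4 \sin{\left(2 t \right)} + 2 \cos{\left(2 t \right)}\right) e^{- t}}{5}.
Check: d/dt[\frac{\left(- 5 e^{t} - 4 \sin{\left(2 t \right)} + 2 \cos{\left(2 t \right)}\right) e^{- t}}{5}] = - 2 e^{- t} \cos{\left(2 t \right)} = G'(t).

G(t) = \frac{\left(- 5 e^{t} - 4 \sin{\left(2 t \right)} + 2 \cos{\left(2 t \right)}\right) e^{- t}}{5}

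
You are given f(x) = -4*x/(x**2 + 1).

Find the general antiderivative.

The substitution u = 2*x**2 + 2 works: f is exactly (dF/du)*(du/dx) for that inner function.
Check: d/dx[-2*log(2*x**2 + 2)] = -4*x/(x**2 + 1) = f(x).

F(x) = -2*log(2*x**2 + 2) + C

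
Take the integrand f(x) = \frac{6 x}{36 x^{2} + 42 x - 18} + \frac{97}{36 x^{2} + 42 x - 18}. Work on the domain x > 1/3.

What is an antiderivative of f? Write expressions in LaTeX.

Integrate term by term and add the pieces.
Check: d/dx[\frac{- 8 \log{\left(2 x + 3 \right)} + 9 \log{\left(3 x - 1 \right)}}{6}] = \frac{6 x + 97}{36 x^{2} + 42 x - 18}, which equals f(x).

An antiderivative is F(x) = \frac{- 8 \log{\left(2 x + 3 \right)} + 9 \log{\left(3 x - 1 \right)}}{6}.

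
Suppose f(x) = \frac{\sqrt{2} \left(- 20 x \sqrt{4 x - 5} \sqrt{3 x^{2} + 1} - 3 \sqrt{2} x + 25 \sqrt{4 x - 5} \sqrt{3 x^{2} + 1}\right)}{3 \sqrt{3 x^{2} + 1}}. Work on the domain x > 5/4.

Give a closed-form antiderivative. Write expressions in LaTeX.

An antiderivative is F(x) = \frac{\sqrt{2} \left(- 16 x^{2} \sqrt{4 x - 5} + 40 x \sqrt{4 x - 5} - 25 \sqrt{4 x - 5} - 2 \sqrt{2} \sqrt{3 x^{2} + 1}\right)}{6}.

Recover f(x) by differentiating a candidate F(x); any mismatch rules it out.
Check: d/dx[\frac{\sqrt{2} \left(- 16 x^{2} \sqrt{4 x - 5} + 40 x \sqrt{4 x - 5} - 25 \sqrt{4 x - 5} - 2 \sqrt{2} \sqrt{3 x^{2} + 1}\right)}{6}] = \frac{- 80 \sqrt{2} x^{2} \sqrt{3 x^{2} + 1} - 6 x \sqrt{4 x - 5} + 200 \sqrt{2} x \sqrt{3 x^{2} + 1} - 125 \sqrt{2} \sqrt{3 x^{2} + 1}}{3 \sqrt{4 x - 5} \sqrt{3 x^{2} + 1}}, which equals f(x).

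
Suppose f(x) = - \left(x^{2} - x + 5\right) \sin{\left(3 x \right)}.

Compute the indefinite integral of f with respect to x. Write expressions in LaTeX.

F(x) = \frac{x^{2} \cos{\left(3 x \right)}}{3} - \frac{2 x \sin{\left(3 x \right)}}{9} - \frac{x \cos{\left(3 x \right)}}{3} + \frac{\sin{\left(3 x \right)}}{9} + \frac{43 \cos{\left(3 x \right)}}{27} + C

Check any antiderivative F(x) by computing F'(x) and comparing it with f(x).
Check: d/dx[\frac{x^{2} \cos{\left(3 x \right)}}{3} - \frac{2 x \sin{\left(3 x \right)}}{9} - \frac{x \cos{\left(3 x \right)}}{3} + \frac{\sin{\left(3 x \right)}}{9} + \frac{43 \cos{\left(3 x \right)}}{27}] = - x^{2} \sin{\left(3 x \right)} + x \sin{\left(3 x \right)} - 5 \sin{\left(3 x \right)}, which equals f(x).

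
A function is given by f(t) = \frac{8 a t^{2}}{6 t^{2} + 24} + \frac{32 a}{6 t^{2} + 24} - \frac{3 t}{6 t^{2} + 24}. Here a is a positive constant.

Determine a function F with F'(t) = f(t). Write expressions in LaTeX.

Integrate term by term and add the pieces.
Check: d/dt[\frac{4 a t}{3} - \frac{\log{\left(t^{2} + 4 \right)}}{4}] = \frac{8 a t^{2} + 32 a - 3 t}{6 t^{2} + 24}, which equals f(t).

An antiderivative is F(t) = \frac{4 a t}{3} - \frac{\log{\left(t^{2} + 4 \right)}}{4}.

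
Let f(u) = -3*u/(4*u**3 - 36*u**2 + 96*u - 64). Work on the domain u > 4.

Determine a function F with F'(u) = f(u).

An antiderivative is F(u) = (u*log(u - 4) - u*log(u - 1) - 4*log(u - 4) + 4*log(u - 1) + 12)/(12*u - 48).

Factor the denominator (4*(u - 4)**2*(u - 1)) and decompose: f = -1/(12*(u - 1)) + 1/(12*(u - 4)) - 1/(u - 4)**2; each piece integrates to a log, atan, or power term.
Check: d/du[(u*log(u - 4) - u*log(u - 1) - 4*log(u - 4) + 4*log(u - 1) + 12)/(12*u - 48)] = -3*u/(4*u**3 - 36*u**2 + 96*u - 64) = f(u).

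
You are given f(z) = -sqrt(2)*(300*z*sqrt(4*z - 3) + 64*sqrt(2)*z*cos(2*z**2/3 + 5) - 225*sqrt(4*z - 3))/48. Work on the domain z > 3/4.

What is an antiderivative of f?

An antiderivative is F(z) = -(80*sqrt(2)*z**2*sqrt(4*z - 3) - 120*sqrt(2)*z*sqrt(4*z - 3) + 45*sqrt(2)*sqrt(4*z - 3) + 64*sin(2*z**2/3 + 5))/32.

For F(z) to be correct the identity F'(z) - f(z) = 0 must hold.
Check: d/dz[-(80*sqrt(2)*z**2*sqrt(4*z - 3) - 120*sqrt(2)*z*sqrt(4*z - 3) + 45*sqrt(2)*sqrt(4*z - 3) + 64*sin(2*z**2/3 + 5))/32] = (-1200*sqrt(2)*z**2 - 128*z*sqrt(4*z - 3)*cos(2*z**2/3 + 5) + 1800*sqrt(2)*z - 675*sqrt(2))/(48*sqrt(4*z - 3)), which equals f(z).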